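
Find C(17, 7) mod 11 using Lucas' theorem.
0

Using Lucas' theorem:
Write n=17 and k=7 in base 11:
n in base 11: [1, 6]
k in base 11: [0, 7]
C(17,7) mod 11 = ∏ C(n_i, k_i) mod 11
Digit binomials (mod 11): C(1,0) = 1; C(6,7) = 0 (k_i > n_i)
Product: 1 × 0 = 0 ≡ 0 (mod 11)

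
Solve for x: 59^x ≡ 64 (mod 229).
30

Baby-step giant-step with step n = ⌈√229⌉ = 16.
Baby steps 59^j mod 229 (j:value) for j=0..15: 0:1, 1:59, 2:46, 3:195, 4:55, 5:39, 6:11, 7:191, 8:48, 9:84, 10:147, 11:200, 12:121, 13:40, 14:70, 15:8.
Giant-step multiplier: 59^(-16) ≡ 59^(228-16) = 59^212 ≡ 180 (mod 229).
Giant steps γ_i = 64·180^i mod 229: γ_0=64, γ_1=70 (in table at j=14).
x = i·n + j = 1·16 + 14 = 30.
Check: 59^30 ≡ 64 (mod 229).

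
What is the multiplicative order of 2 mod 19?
18

19 is prime, so ord(2) divides φ(19) = 18.
Divisors of 18: 1, 2, 3, 6, 9, 18.
Repeated squaring: 2^1 ≡ 2, 2^2 ≡ 4, 2^4 ≡ 16, 2^8 ≡ 9, 2^16 ≡ 5 (mod 19).
Test 2^d mod 19 for each divisor d in increasing order:
2^1 ≡ 2
2^2 ≡ 4
2^3 = 2^2·2^1 ≡ 8
2^6 = 2^4·2^2 ≡ 7
2^9 = 2^8·2^1 ≡ 18
2^18 = 2^16·2^2 ≡ 1  ← first divisor giving 1
The order is 18.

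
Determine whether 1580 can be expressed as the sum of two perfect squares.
Not possible

Factorization: 1580 = 2^2 × 5 × 79
By Fermat: n is sum of two squares iff every prime p ≡ 3 (mod 4) appears to even power.
Prime(s) ≡ 3 (mod 4) with odd exponent: [(79, 1)]
Therefore 1580 cannot be expressed as a² + b².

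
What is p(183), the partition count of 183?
896684817527

p(n) counts ways to write n as a sum of positive integers (order ignored).
Euler's pentagonal recurrence: p(k) = p(k-1) + p(k-2) - p(k-5) - p(k-7) + p(k-12) + p(k-15) - ... (offsets j(3j∓1)/2, signs ++--, p(0)=1, p(<0)=0).
DP table for k = 0..182: p(0)=1, p(1)=1, p(2)=2, p(3)=3, p(4)=5, p(5)=7, p(6)=11, p(7)=15, p(8)=22, p(9)=30, p(10)=42, p(11)=56, p(12)=77, p(13)=101, p(14)=135, p(15)=176, p(16)=231, p(17)=297, p(18)=385, p(19)=490, p(20)=627, p(21)=792, p(22)=1002, p(23)=1255, p(24)=1575, p(25)=1958, p(26)=2436, p(27)=3010, p(28)=3718, p(29)=4565, p(30)=5604, p(31)=6842, p(32)=8349, p(33)=10143, p(34)=12310, p(35)=14883, p(36)=17977, p(37)=21637, p(38)=26015, p(39)=31185, p(40)=37338, p(41)=44583, p(42)=53174, p(43)=63261, p(44)=75175, p(45)=89134, p(46)=105558, p(47)=124754, p(48)=147273, p(49)=173525, p(50)=204226, p(51)=239943, p(52)=281589, p(53)=329931, p(54)=386155, p(55)=451276, p(56)=526823, p(57)=614154, p(58)=715220, p(59)=831820, p(60)=966467, p(61)=1121505, p(62)=1300156, p(63)=1505499, p(64)=1741630, p(65)=2012558, p(66)=2323520, p(67)=2679689, p(68)=3087735, p(69)=3554345, p(70)=4087968, p(71)=4697205, p(72)=5392783, p(73)=6185689, p(74)=7089500, p(75)=8118264, p(76)=9289091, p(77)=10619863, p(78)=12132164, p(79)=13848650, p(80)=15796476, p(81)=18004327, p(82)=20506255, p(83)=23338469, p(84)=26543660, p(85)=30167357, p(86)=34262962, p(87)=38887673, p(88)=44108109, p(89)=49995925, p(90)=56634173, p(91)=64112359, p(92)=72533807, p(93)=82010177, p(94)=92669720, p(95)=104651419, p(96)=118114304, p(97)=133230930, p(98)=150198136, p(99)=169229875, p(100)=190569292, p(101)=214481126, p(102)=241265379, p(103)=271248950, p(104)=304801365, p(105)=342325709, p(106)=384276336, p(107)=431149389, p(108)=483502844, p(109)=541946240, p(110)=607163746, p(111)=679903203, p(112)=761002156, p(113)=851376628, p(114)=952050665, p(115)=1064144451, p(116)=1188908248, p(117)=1327710076, p(118)=1482074143, p(119)=1653668665, p(120)=1844349560, p(121)=2056148051, p(122)=2291320912, p(123)=2552338241, p(124)=2841940500, p(125)=3163127352, p(126)=3519222692, p(127)=3913864295, p(128)=4351078600, p(129)=4835271870, p(130)=5371315400, p(131)=5964539504, p(132)=6620830889, p(133)=7346629512, p(134)=8149040695, p(135)=9035836076, p(136)=10015581680, p(137)=11097645016, p(138)=12292341831, p(139)=13610949895, p(140)=15065878135, p(141)=16670689208, p(142)=18440293320, p(143)=20390982757, p(144)=22540654445, p(145)=24908858009, p(146)=27517052599, p(147)=30388671978, p(148)=33549419497, p(149)=37027355200, p(150)=40853235313, p(151)=45060624582, p(152)=49686288421, p(153)=54770336324, p(154)=60356673280, p(155)=66493182097, p(156)=73232243759, p(157)=80630964769, p(158)=88751778802, p(159)=97662728555, p(160)=107438159466, p(161)=118159068427, p(162)=129913904637, p(163)=142798995930, p(164)=156919475295, p(165)=172389800255, p(166)=189334822579, p(167)=207890420102, p(168)=228204732751, p(169)=250438925115, p(170)=274768617130, p(171)=301384802048, p(172)=330495499613, p(173)=362326859895, p(174)=397125074750, p(175)=435157697830, p(176)=476715857290, p(177)=522115831195, p(178)=571701605655, p(179)=625846753120, p(180)=684957390936, p(181)=749474411781, p(182)=819876908323.
Final step: p(183) = p(182) + p(181) - p(178) - p(176) + p(171) + p(168) - p(161) - p(157) + p(148) + p(143) - p(132) - p(126) + p(113) + p(106) - p(91) - p(83) + p(66) + p(57) - p(38) - p(28) + p(7)
= 819876908323 + 749474411781 - 571701605655 - 476715857290 + 301384802048 + 228204732751 - 118159068427 - 80630964769 + 33549419497 + 20390982757 - 6620830889 - 3519222692 + 851376628 + 384276336 - 64112359 - 23338469 + 2323520 + 614154 - 26015 - 3718 + 15
= 896684817527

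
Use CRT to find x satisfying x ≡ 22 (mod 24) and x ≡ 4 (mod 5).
94

Using Chinese Remainder Theorem:
M = 24 × 5 = 120
M1 = 5, M2 = 24
y1 = 5^(-1) mod 24 = 5
y2 = 24^(-1) mod 5 = 4
x = (22×5×5 + 4×24×4) mod 120 = 94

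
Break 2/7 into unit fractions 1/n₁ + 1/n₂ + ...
1/4 + 1/28

Greedy algorithm:
2/7: ceiling(7/2) = 4, use 1/4
1/28: ceiling(28/1) = 28, use 1/28
Result: 2/7 = 1/4 + 1/28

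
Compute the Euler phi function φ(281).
280

281 = 281
φ(n) = n × ∏(1 - 1/p) for each prime p dividing n
φ(281) = 281 × (1 - 1/281) = 280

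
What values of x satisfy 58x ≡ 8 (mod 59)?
x ≡ 51 (mod 59)

gcd(58, 59) = 1, which divides 8, so solutions exist.
Find 58^(-1) mod 59 by the extended Euclidean algorithm:
59 = 1 × 58 + 1  ⟹  1 = (1)·59 + (-1)·58
So (-1)·58 ≡ 1 (mod 59), i.e. 58^(-1) ≡ -1 ≡ 58 (mod 59).
x ≡ 58 × 8 = 464 ≡ 51 (mod 59).
Check: 58 × 51 = 2958 ≡ 8 (mod 59).
Unique solution: x ≡ 51 (mod 59)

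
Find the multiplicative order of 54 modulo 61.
60

61 is prime, so ord(54) divides φ(61) = 60.
Divisors of 60: 1, 2, 3, 4, 5, 6, 10, 12, 15, 20, 30, 60.
Repeated squaring: 54^1 ≡ 54, 54^2 ≡ 49, 54^4 ≡ 22, 54^8 ≡ 57, 54^16 ≡ 16, 54^32 ≡ 12 (mod 61).
Test 54^d mod 61 for each divisor d in increasing order:
54^1 ≡ 54
54^2 ≡ 49
54^3 = 54^2·54^1 ≡ 23
54^4 ≡ 22
54^5 = 54^4·54^1 ≡ 29
54^6 = 54^4·54^2 ≡ 41
54^10 = 54^8·54^2 ≡ 48
54^12 = 54^8·54^4 ≡ 34
54^15 = 54^8·54^4·54^2·54^1 ≡ 50
54^20 = 54^16·54^4 ≡ 47
54^30 = 54^16·54^8·54^4·54^2 ≡ 60
54^60 = 54^32·54^16·54^8·54^4 ≡ 1  ← first divisor giving 1
The order is 60.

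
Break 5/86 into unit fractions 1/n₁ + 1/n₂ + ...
1/18 + 1/387

Greedy algorithm:
5/86: ceiling(86/5) = 18, use 1/18
1/387: ceiling(387/1) = 387, use 1/387
Result: 5/86 = 1/18 + 1/387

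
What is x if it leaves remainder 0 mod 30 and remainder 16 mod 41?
180

Using Chinese Remainder Theorem:
M = 30 × 41 = 1230
M1 = 41, M2 = 30
y1 = 41^(-1) mod 30 = 11
y2 = 30^(-1) mod 41 = 26
x = (0×41×11 + 16×30×26) mod 1230 = 180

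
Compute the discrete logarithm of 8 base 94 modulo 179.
53

Baby-step giant-step with step n = ⌈√179⌉ = 14.
Baby steps 94^j mod 179 (j:value) for j=0..13: 0:1, 1:94, 2:65, 3:24, 4:108, 5:128, 6:39, 7:86, 8:29, 9:41, 10:95, 11:159, 12:89, 13:132.
Giant-step multiplier: 94^(-14) ≡ 94^(178-14) = 94^164 ≡ 22 (mod 179).
Giant steps γ_i = 8·22^i mod 179: γ_0=8, γ_1=176, γ_2=113, γ_3=159 (in table at j=11).
x = i·n + j = 3·14 + 11 = 53.
Check: 94^53 ≡ 8 (mod 179).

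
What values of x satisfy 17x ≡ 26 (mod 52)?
x ≡ 26 (mod 52)

gcd(17, 52) = 1, which divides 26, so solutions exist.
Find 17^(-1) mod 52 by the extended Euclidean algorithm:
52 = 3 × 17 + 1  ⟹  1 = (1)·52 + (-3)·17
So (-3)·17 ≡ 1 (mod 52), i.e. 17^(-1) ≡ -3 ≡ 49 (mod 52).
x ≡ 49 × 26 = 1274 ≡ 26 (mod 52).
Check: 17 × 26 = 442 ≡ 26 (mod 52).
Unique solution: x ≡ 26 (mod 52)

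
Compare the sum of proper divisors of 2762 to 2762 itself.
deficient

Proper divisors of 2762: sum = 1 + 2 + 1381 = 1384
Since 1384 < 2762, 2762 is deficient.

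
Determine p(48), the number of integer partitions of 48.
147273

p(n) counts ways to write n as a sum of positive integers (order ignored).
Euler's pentagonal recurrence: p(k) = p(k-1) + p(k-2) - p(k-5) - p(k-7) + p(k-12) + p(k-15) - ... (offsets j(3j∓1)/2, signs ++--, p(0)=1, p(<0)=0).
DP table for k = 0..47: p(0)=1, p(1)=1, p(2)=2, p(3)=3, p(4)=5, p(5)=7, p(6)=11, p(7)=15, p(8)=22, p(9)=30, p(10)=42, p(11)=56, p(12)=77, p(13)=101, p(14)=135, p(15)=176, p(16)=231, p(17)=297, p(18)=385, p(19)=490, p(20)=627, p(21)=792, p(22)=1002, p(23)=1255, p(24)=1575, p(25)=1958, p(26)=2436, p(27)=3010, p(28)=3718, p(29)=4565, p(30)=5604, p(31)=6842, p(32)=8349, p(33)=10143, p(34)=12310, p(35)=14883, p(36)=17977, p(37)=21637, p(38)=26015, p(39)=31185, p(40)=37338, p(41)=44583, p(42)=53174, p(43)=63261, p(44)=75175, p(45)=89134, p(46)=105558, p(47)=124754.
Final step: p(48) = p(47) + p(46) - p(43) - p(41) + p(36) + p(33) - p(26) - p(22) + p(13) + p(8)
= 124754 + 105558 - 63261 - 44583 + 17977 + 10143 - 2436 - 1002 + 101 + 22
= 147273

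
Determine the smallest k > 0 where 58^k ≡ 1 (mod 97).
96

97 is prime, so ord(58) divides φ(97) = 96.
Divisors of 96: 1, 2, 3, 4, 6, 8, 12, 16, 24, 32, 48, 96.
Repeated squaring: 58^1 ≡ 58, 58^2 ≡ 66, 58^4 ≡ 88, 58^8 ≡ 81, 58^16 ≡ 62, 58^32 ≡ 61, 58^64 ≡ 35 (mod 97).
Test 58^d mod 97 for each divisor d in increasing order:
58^1 ≡ 58
58^2 ≡ 66
58^3 = 58^2·58^1 ≡ 45
58^4 ≡ 88
58^6 = 58^4·58^2 ≡ 85
58^8 ≡ 81
58^12 = 58^8·58^4 ≡ 47
58^16 ≡ 62
58^24 = 58^16·58^8 ≡ 75
58^32 ≡ 61
58^48 = 58^32·58^16 ≡ 96
58^96 = 58^64·58^32 ≡ 1  ← first divisor giving 1
The order is 96.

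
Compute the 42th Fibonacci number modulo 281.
185

Matrix identity: Q^n = [[F_(n+1), F_n], [F_n, F_(n-1)]] with Q = [[1,1],[1,0]].
n = 42 = 101010₂. Square-and-multiply, entries mod 281:
Q^1 = [[1,1],[1,0]]
Q^2 = (Q^1)² = [[2,1],[1,1]]
Q^5 = (Q^2)²·Q = [[8,5],[5,3]]
Q^10 = (Q^5)² = [[89,55],[55,34]]
Q^21 = (Q^10)²·Q = [[8,268],[268,21]]
Q^42 = (Q^21)² = [[233,185],[185,48]]
F_42 mod 281 = Q^42[0][1] = 185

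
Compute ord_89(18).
44

89 is prime, so ord(18) divides φ(89) = 88.
Divisors of 88: 1, 2, 4, 8, 11, 22, 44, 88.
Repeated squaring: 18^1 ≡ 18, 18^2 ≡ 57, 18^4 ≡ 45, 18^8 ≡ 67, 18^16 ≡ 39, 18^32 ≡ 8, 18^64 ≡ 64 (mod 89).
Test 18^d mod 89 for each divisor d in increasing order:
18^1 ≡ 18
18^2 ≡ 57
18^4 ≡ 45
18^8 ≡ 67
18^11 = 18^8·18^2·18^1 ≡ 34
18^22 = 18^16·18^4·18^2 ≡ 88
18^44 = 18^32·18^8·18^4 ≡ 1  ← first divisor giving 1
The order is 44.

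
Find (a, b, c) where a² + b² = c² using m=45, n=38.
(581, 3420, 3469)

Euclid's formula: a = m² - n², b = 2mn, c = m² + n²
m = 45, n = 38
a = 45² - 38² = 2025 - 1444 = 581
b = 2 × 45 × 38 = 3420
c = 45² + 38² = 2025 + 1444 = 3469
Verification: 581² + 3420² = 337561 + 11696400 = 12033961 = 3469² ✓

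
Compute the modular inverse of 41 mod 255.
56

gcd(41, 255) = 1, so the inverse exists.
Extended Euclidean algorithm on (255, 41):
255 = 6 × 41 + 9  ⟹  9 = (1)·255 + (-6)·41
41 = 4 × 9 + 5  ⟹  5 = (-4)·255 + (25)·41
9 = 1 × 5 + 4  ⟹  4 = (5)·255 + (-31)·41
5 = 1 × 4 + 1  ⟹  1 = (-9)·255 + (56)·41
So (56)·41 ≡ 1 (mod 255), i.e. 41^(-1) ≡ 56 (mod 255).
Check: 41 × 56 = 2296 ≡ 1 (mod 255)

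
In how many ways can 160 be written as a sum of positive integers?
107438159466

p(n) counts ways to write n as a sum of positive integers (order ignored).
Euler's pentagonal recurrence: p(k) = p(k-1) + p(k-2) - p(k-5) - p(k-7) + p(k-12) + p(k-15) - ... (offsets j(3j∓1)/2, signs ++--, p(0)=1, p(<0)=0).
DP table for k = 0..159: p(0)=1, p(1)=1, p(2)=2, p(3)=3, p(4)=5, p(5)=7, p(6)=11, p(7)=15, p(8)=22, p(9)=30, p(10)=42, p(11)=56, p(12)=77, p(13)=101, p(14)=135, p(15)=176, p(16)=231, p(17)=297, p(18)=385, p(19)=490, p(20)=627, p(21)=792, p(22)=1002, p(23)=1255, p(24)=1575, p(25)=1958, p(26)=2436, p(27)=3010, p(28)=3718, p(29)=4565, p(30)=5604, p(31)=6842, p(32)=8349, p(33)=10143, p(34)=12310, p(35)=14883, p(36)=17977, p(37)=21637, p(38)=26015, p(39)=31185, p(40)=37338, p(41)=44583, p(42)=53174, p(43)=63261, p(44)=75175, p(45)=89134, p(46)=105558, p(47)=124754, p(48)=147273, p(49)=173525, p(50)=204226, p(51)=239943, p(52)=281589, p(53)=329931, p(54)=386155, p(55)=451276, p(56)=526823, p(57)=614154, p(58)=715220, p(59)=831820, p(60)=966467, p(61)=1121505, p(62)=1300156, p(63)=1505499, p(64)=1741630, p(65)=2012558, p(66)=2323520, p(67)=2679689, p(68)=3087735, p(69)=3554345, p(70)=4087968, p(71)=4697205, p(72)=5392783, p(73)=6185689, p(74)=7089500, p(75)=8118264, p(76)=9289091, p(77)=10619863, p(78)=12132164, p(79)=13848650, p(80)=15796476, p(81)=18004327, p(82)=20506255, p(83)=23338469, p(84)=26543660, p(85)=30167357, p(86)=34262962, p(87)=38887673, p(88)=44108109, p(89)=49995925, p(90)=56634173, p(91)=64112359, p(92)=72533807, p(93)=82010177, p(94)=92669720, p(95)=104651419, p(96)=118114304, p(97)=133230930, p(98)=150198136, p(99)=169229875, p(100)=190569292, p(101)=214481126, p(102)=241265379, p(103)=271248950, p(104)=304801365, p(105)=342325709, p(106)=384276336, p(107)=431149389, p(108)=483502844, p(109)=541946240, p(110)=607163746, p(111)=679903203, p(112)=761002156, p(113)=851376628, p(114)=952050665, p(115)=1064144451, p(116)=1188908248, p(117)=1327710076, p(118)=1482074143, p(119)=1653668665, p(120)=1844349560, p(121)=2056148051, p(122)=2291320912, p(123)=2552338241, p(124)=2841940500, p(125)=3163127352, p(126)=3519222692, p(127)=3913864295, p(128)=4351078600, p(129)=4835271870, p(130)=5371315400, p(131)=5964539504, p(132)=6620830889, p(133)=7346629512, p(134)=8149040695, p(135)=9035836076, p(136)=10015581680, p(137)=11097645016, p(138)=12292341831, p(139)=13610949895, p(140)=15065878135, p(141)=16670689208, p(142)=18440293320, p(143)=20390982757, p(144)=22540654445, p(145)=24908858009, p(146)=27517052599, p(147)=30388671978, p(148)=33549419497, p(149)=37027355200, p(150)=40853235313, p(151)=45060624582, p(152)=49686288421, p(153)=54770336324, p(154)=60356673280, p(155)=66493182097, p(156)=73232243759, p(157)=80630964769, p(158)=88751778802, p(159)=97662728555.
Final step: p(160) = p(159) + p(158) - p(155) - p(153) + p(148) + p(145) - p(138) - p(134) + p(125) + p(120) - p(109) - p(103) + p(90) + p(83) - p(68) - p(60) + p(43) + p(34) - p(15) - p(5)
= 97662728555 + 88751778802 - 66493182097 - 54770336324 + 33549419497 + 24908858009 - 12292341831 - 8149040695 + 3163127352 + 1844349560 - 541946240 - 271248950 + 56634173 + 23338469 - 3087735 - 966467 + 63261 + 12310 - 176 - 7
= 107438159466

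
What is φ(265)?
208

265 = 5 × 53
φ(n) = n × ∏(1 - 1/p) for each prime p dividing n
φ(265) = 265 × (1 - 1/5) × (1 - 1/53) = 208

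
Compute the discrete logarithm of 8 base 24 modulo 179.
77

Baby-step giant-step with step n = ⌈√179⌉ = 14.
Baby steps 24^j mod 179 (j:value) for j=0..13: 0:1, 1:24, 2:39, 3:41, 4:89, 5:167, 6:70, 7:69, 8:45, 9:6, 10:144, 11:55, 12:67, 13:176.
Giant-step multiplier: 24^(-14) ≡ 24^(178-14) = 24^164 ≡ 87 (mod 179).
Giant steps γ_i = 8·87^i mod 179: γ_0=8, γ_1=159, γ_2=50, γ_3=54, γ_4=44, γ_5=69 (in table at j=7).
x = i·n + j = 5·14 + 7 = 77.
Check: 24^77 ≡ 8 (mod 179).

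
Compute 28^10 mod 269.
20

Repeated squaring. Binary of 10 = 1010.
28^1 ≡ 28 (mod 269); 28^2 ≡ 246 (mod 269); 28^4 ≡ 260 (mod 269); 28^8 ≡ 81 (mod 269)
28^10 = 28^2 × 28^8 ≡ 20 (mod 269)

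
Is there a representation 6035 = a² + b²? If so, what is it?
Not possible

Factorization: 6035 = 5 × 17 × 71
By Fermat: n is sum of two squares iff every prime p ≡ 3 (mod 4) appears to even power.
Prime(s) ≡ 3 (mod 4) with odd exponent: [(71, 1)]
Therefore 6035 cannot be expressed as a² + b².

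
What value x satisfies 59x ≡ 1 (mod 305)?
274

gcd(59, 305) = 1, so the inverse exists.
Extended Euclidean algorithm on (305, 59):
305 = 5 × 59 + 10  ⟹  10 = (1)·305 + (-5)·59
59 = 5 × 10 + 9  ⟹  9 = (-5)·305 + (26)·59
10 = 1 × 9 + 1  ⟹  1 = (6)·305 + (-31)·59
So (-31)·59 ≡ 1 (mod 305), i.e. 59^(-1) ≡ -31 ≡ 274 (mod 305).
Check: 59 × 274 = 16166 ≡ 1 (mod 305)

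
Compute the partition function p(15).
176

p(n) counts ways to write n as a sum of positive integers (order ignored).
Euler's pentagonal recurrence: p(k) = p(k-1) + p(k-2) - p(k-5) - p(k-7) + p(k-12) + p(k-15) - ... (offsets j(3j∓1)/2, signs ++--, p(0)=1, p(<0)=0).
DP table for k = 0..14: p(0)=1, p(1)=1, p(2)=2, p(3)=3, p(4)=5, p(5)=7, p(6)=11, p(7)=15, p(8)=22, p(9)=30, p(10)=42, p(11)=56, p(12)=77, p(13)=101, p(14)=135.
Final step: p(15) = p(14) + p(13) - p(10) - p(8) + p(3) + p(0)
= 135 + 101 - 42 - 22 + 3 + 1
= 176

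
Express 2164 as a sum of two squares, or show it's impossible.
20² + 42² (a=20, b=42)

Factorization: 2164 = 2^2 × 541
By Fermat: n is sum of two squares iff every prime p ≡ 3 (mod 4) appears to even power.
All primes ≡ 3 (mod 4) appear to even power.
Search a = 0, 1, 2, … for 2164 - a² a perfect square: first hit at a = 20: 2164 - 400 = 1764 = 42².
2164 = 20² + 42² = 400 + 1764 ✓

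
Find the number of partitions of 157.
80630964769

p(n) counts ways to write n as a sum of positive integers (order ignored).
Euler's pentagonal recurrence: p(k) = p(k-1) + p(k-2) - p(k-5) - p(k-7) + p(k-12) + p(k-15) - ... (offsets j(3j∓1)/2, signs ++--, p(0)=1, p(<0)=0).
DP table for k = 0..156: p(0)=1, p(1)=1, p(2)=2, p(3)=3, p(4)=5, p(5)=7, p(6)=11, p(7)=15, p(8)=22, p(9)=30, p(10)=42, p(11)=56, p(12)=77, p(13)=101, p(14)=135, p(15)=176, p(16)=231, p(17)=297, p(18)=385, p(19)=490, p(20)=627, p(21)=792, p(22)=1002, p(23)=1255, p(24)=1575, p(25)=1958, p(26)=2436, p(27)=3010, p(28)=3718, p(29)=4565, p(30)=5604, p(31)=6842, p(32)=8349, p(33)=10143, p(34)=12310, p(35)=14883, p(36)=17977, p(37)=21637, p(38)=26015, p(39)=31185, p(40)=37338, p(41)=44583, p(42)=53174, p(43)=63261, p(44)=75175, p(45)=89134, p(46)=105558, p(47)=124754, p(48)=147273, p(49)=173525, p(50)=204226, p(51)=239943, p(52)=281589, p(53)=329931, p(54)=386155, p(55)=451276, p(56)=526823, p(57)=614154, p(58)=715220, p(59)=831820, p(60)=966467, p(61)=1121505, p(62)=1300156, p(63)=1505499, p(64)=1741630, p(65)=2012558, p(66)=2323520, p(67)=2679689, p(68)=3087735, p(69)=3554345, p(70)=4087968, p(71)=4697205, p(72)=5392783, p(73)=6185689, p(74)=7089500, p(75)=8118264, p(76)=9289091, p(77)=10619863, p(78)=12132164, p(79)=13848650, p(80)=15796476, p(81)=18004327, p(82)=20506255, p(83)=23338469, p(84)=26543660, p(85)=30167357, p(86)=34262962, p(87)=38887673, p(88)=44108109, p(89)=49995925, p(90)=56634173, p(91)=64112359, p(92)=72533807, p(93)=82010177, p(94)=92669720, p(95)=104651419, p(96)=118114304, p(97)=133230930, p(98)=150198136, p(99)=169229875, p(100)=190569292, p(101)=214481126, p(102)=241265379, p(103)=271248950, p(104)=304801365, p(105)=342325709, p(106)=384276336, p(107)=431149389, p(108)=483502844, p(109)=541946240, p(110)=607163746, p(111)=679903203, p(112)=761002156, p(113)=851376628, p(114)=952050665, p(115)=1064144451, p(116)=1188908248, p(117)=1327710076, p(118)=1482074143, p(119)=1653668665, p(120)=1844349560, p(121)=2056148051, p(122)=2291320912, p(123)=2552338241, p(124)=2841940500, p(125)=3163127352, p(126)=3519222692, p(127)=3913864295, p(128)=4351078600, p(129)=4835271870, p(130)=5371315400, p(131)=5964539504, p(132)=6620830889, p(133)=7346629512, p(134)=8149040695, p(135)=9035836076, p(136)=10015581680, p(137)=11097645016, p(138)=12292341831, p(139)=13610949895, p(140)=15065878135, p(141)=16670689208, p(142)=18440293320, p(143)=20390982757, p(144)=22540654445, p(145)=24908858009, p(146)=27517052599, p(147)=30388671978, p(148)=33549419497, p(149)=37027355200, p(150)=40853235313, p(151)=45060624582, p(152)=49686288421, p(153)=54770336324, p(154)=60356673280, p(155)=66493182097, p(156)=73232243759.
Final step: p(157) = p(156) + p(155) - p(152) - p(150) + p(145) + p(142) - p(135) - p(131) + p(122) + p(117) - p(106) - p(100) + p(87) + p(80) - p(65) - p(57) + p(40) + p(31) - p(12) - p(2)
= 73232243759 + 66493182097 - 49686288421 - 40853235313 + 24908858009 + 18440293320 - 9035836076 - 5964539504 + 2291320912 + 1327710076 - 384276336 - 190569292 + 38887673 + 15796476 - 2012558 - 614154 + 37338 + 6842 - 77 - 2
= 80630964769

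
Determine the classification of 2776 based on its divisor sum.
deficient

Proper divisors of 2776: sum = 1 + 2 + 4 + 8 + 347 + 694 + 1388 = 2444
Since 2444 < 2776, 2776 is deficient.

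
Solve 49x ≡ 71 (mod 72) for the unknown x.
x ≡ 47 (mod 72)

gcd(49, 72) = 1, which divides 71, so solutions exist.
Find 49^(-1) mod 72 by the extended Euclidean algorithm:
72 = 1 × 49 + 23  ⟹  23 = (1)·72 + (-1)·49
49 = 2 × 23 + 3  ⟹  3 = (-2)·72 + (3)·49
23 = 7 × 3 + 2  ⟹  2 = (15)·72 + (-22)·49
3 = 1 × 2 + 1  ⟹  1 = (-17)·72 + (25)·49
So (25)·49 ≡ 1 (mod 72), i.e. 49^(-1) ≡ 25 (mod 72).
x ≡ 25 × 71 = 1775 ≡ 47 (mod 72).
Check: 49 × 47 = 2303 ≡ 71 (mod 72).
Unique solution: x ≡ 47 (mod 72)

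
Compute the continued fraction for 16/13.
[1; 4, 3]

Euclidean algorithm steps:
16 = 1 × 13 + 3
13 = 4 × 3 + 1
3 = 3 × 1 + 0
Continued fraction: [1; 4, 3]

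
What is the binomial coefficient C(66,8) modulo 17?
9

Using Lucas' theorem:
Write n=66 and k=8 in base 17:
n in base 17: [3, 15]
k in base 17: [0, 8]
C(66,8) mod 17 = ∏ C(n_i, k_i) mod 17
Digit binomials (mod 17): C(3,0) = 1; C(15,8) = 6435 ≡ 9
Product: 1 × 9 = 9 ≡ 9 (mod 17)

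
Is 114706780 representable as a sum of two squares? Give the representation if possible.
Not possible

Factorization: 114706780 = 2^2 × 5 × 179^3
By Fermat: n is sum of two squares iff every prime p ≡ 3 (mod 4) appears to even power.
Prime(s) ≡ 3 (mod 4) with odd exponent: [(179, 3)]
Therefore 114706780 cannot be expressed as a² + b².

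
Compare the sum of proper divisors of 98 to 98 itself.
deficient

Proper divisors of 98: sum = 1 + 2 + 7 + 14 + 49 = 73
Since 73 < 98, 98 is deficient.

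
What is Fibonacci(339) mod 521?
1

Matrix identity: Q^n = [[F_(n+1), F_n], [F_n, F_(n-1)]] with Q = [[1,1],[1,0]].
n = 339 = 101010011₂. Square-and-multiply, entries mod 521:
Q^1 = [[1,1],[1,0]]
Q^2 = (Q^1)² = [[2,1],[1,1]]
Q^5 = (Q^2)²·Q = [[8,5],[5,3]]
Q^10 = (Q^5)² = [[89,55],[55,34]]
Q^21 = (Q^10)²·Q = [[518,5],[5,513]]
Q^42 = (Q^21)² = [[34,466],[466,89]]
Q^84 = (Q^42)² = [[13,8],[8,5]]
Q^169 = (Q^84)²·Q = [[377,233],[233,144]]
Q^339 = (Q^169)²·Q = [[1,1],[1,0]]
F_339 mod 521 = Q^339[0][1] = 1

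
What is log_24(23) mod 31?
9

Baby-step giant-step with step n = ⌈√31⌉ = 6.
Baby steps 24^j mod 31 (j:value) for j=0..5: 0:1, 1:24, 2:18, 3:29, 4:14, 5:26.
Giant-step multiplier: 24^(-6) ≡ 24^(30-6) = 24^24 ≡ 8 (mod 31).
Giant steps γ_i = 23·8^i mod 31: γ_0=23, γ_1=29 (in table at j=3).
x = i·n + j = 1·6 + 3 = 9.
Check: 24^9 ≡ 23 (mod 31).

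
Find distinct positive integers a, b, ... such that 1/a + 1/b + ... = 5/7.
1/2 + 1/5 + 1/70

Greedy algorithm:
5/7: ceiling(7/5) = 2, use 1/2
3/14: ceiling(14/3) = 5, use 1/5
1/70: ceiling(70/1) = 70, use 1/70
Result: 5/7 = 1/2 + 1/5 + 1/70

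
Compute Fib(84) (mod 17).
8

Matrix identity: Q^n = [[F_(n+1), F_n], [F_n, F_(n-1)]] with Q = [[1,1],[1,0]].
n = 84 = 1010100₂. Square-and-multiply, entries mod 17:
Q^1 = [[1,1],[1,0]]
Q^2 = (Q^1)² = [[2,1],[1,1]]
Q^5 = (Q^2)²·Q = [[8,5],[5,3]]
Q^10 = (Q^5)² = [[4,4],[4,0]]
Q^21 = (Q^10)²·Q = [[14,15],[15,16]]
Q^42 = (Q^21)² = [[13,8],[8,5]]
Q^84 = (Q^42)² = [[12,8],[8,4]]
F_84 mod 17 = Q^84[0][1] = 8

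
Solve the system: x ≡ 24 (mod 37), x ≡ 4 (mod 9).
283

Using Chinese Remainder Theorem:
M = 37 × 9 = 333
M1 = 9, M2 = 37
y1 = 9^(-1) mod 37 = 33
y2 = 37^(-1) mod 9 = 1
x = (24×9×33 + 4×37×1) mod 333 = 283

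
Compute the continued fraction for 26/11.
[2; 2, 1, 3]

Euclidean algorithm steps:
26 = 2 × 11 + 4
11 = 2 × 4 + 3
4 = 1 × 3 + 1
3 = 3 × 1 + 0
Continued fraction: [2; 2, 1, 3]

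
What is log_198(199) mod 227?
189

Baby-step giant-step with step n = ⌈√227⌉ = 16.
Baby steps 198^j mod 227 (j:value) for j=0..15: 0:1, 1:198, 2:160, 3:127, 4:176, 5:117, 6:12, 7:106, 8:104, 9:162, 10:69, 11:42, 12:144, 13:137, 14:113, 15:128.
Giant-step multiplier: 198^(-16) ≡ 198^(226-16) = 198^210 ≡ 122 (mod 227).
Giant steps γ_i = 199·122^i mod 227: γ_0=199, γ_1=216, γ_2=20, γ_3=170, γ_4=83, γ_5=138, γ_6=38, γ_7=96, γ_8=135, γ_9=126, γ_10=163, γ_11=137 (in table at j=13).
x = i·n + j = 11·16 + 13 = 189.
Check: 198^189 ≡ 199 (mod 227).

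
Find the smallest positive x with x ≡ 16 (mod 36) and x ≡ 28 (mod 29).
376

Using Chinese Remainder Theorem:
M = 36 × 29 = 1044
M1 = 29, M2 = 36
y1 = 29^(-1) mod 36 = 5
y2 = 36^(-1) mod 29 = 25
x = (16×29×5 + 28×36×25) mod 1044 = 376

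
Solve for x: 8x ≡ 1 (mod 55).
7

gcd(8, 55) = 1, so the inverse exists.
Extended Euclidean algorithm on (55, 8):
55 = 6 × 8 + 7  ⟹  7 = (1)·55 + (-6)·8
8 = 1 × 7 + 1  ⟹  1 = (-1)·55 + (7)·8
So (7)·8 ≡ 1 (mod 55), i.e. 8^(-1) ≡ 7 (mod 55).
Check: 8 × 7 = 56 ≡ 1 (mod 55)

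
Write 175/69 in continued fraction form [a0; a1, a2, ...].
[2; 1, 1, 6, 2, 2]

Euclidean algorithm steps:
175 = 2 × 69 + 37
69 = 1 × 37 + 32
37 = 1 × 32 + 5
32 = 6 × 5 + 2
5 = 2 × 2 + 1
2 = 2 × 1 + 0
Continued fraction: [2; 1, 1, 6, 2, 2]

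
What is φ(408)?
128

408 = 2^3 × 3 × 17
φ(n) = n × ∏(1 - 1/p) for each prime p dividing n
φ(408) = 408 × (1 - 1/2) × (1 - 1/3) × (1 - 1/17) = 128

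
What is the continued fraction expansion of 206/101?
[2; 25, 4]

Euclidean algorithm steps:
206 = 2 × 101 + 4
101 = 25 × 4 + 1
4 = 4 × 1 + 0
Continued fraction: [2; 25, 4]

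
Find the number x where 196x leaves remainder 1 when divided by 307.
177

gcd(196, 307) = 1, so the inverse exists.
Extended Euclidean algorithm on (307, 196):
307 = 1 × 196 + 111  ⟹  111 = (1)·307 + (-1)·196
196 = 1 × 111 + 85  ⟹  85 = (-1)·307 + (2)·196
111 = 1 × 85 + 26  ⟹  26 = (2)·307 + (-3)·196
85 = 3 × 26 + 7  ⟹  7 = (-7)·307 + (11)·196
26 = 3 × 7 + 5  ⟹  5 = (23)·307 + (-36)·196
7 = 1 × 5 + 2  ⟹  2 = (-30)·307 + (47)·196
5 = 2 × 2 + 1  ⟹  1 = (83)·307 + (-130)·196
So (-130)·196 ≡ 1 (mod 307), i.e. 196^(-1) ≡ -130 ≡ 177 (mod 307).
Check: 196 × 177 = 34692 ≡ 1 (mod 307)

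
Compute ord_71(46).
10

71 is prime, so ord(46) divides φ(71) = 70.
Divisors of 70: 1, 2, 5, 7, 10, 14, 35, 70.
Repeated squaring: 46^1 ≡ 46, 46^2 ≡ 57, 46^4 ≡ 54, 46^8 ≡ 5, 46^16 ≡ 25, 46^32 ≡ 57, 46^64 ≡ 54 (mod 71).
Test 46^d mod 71 for each divisor d in increasing order:
46^1 ≡ 46
46^2 ≡ 57
46^5 = 46^4·46^1 ≡ 70
46^7 = 46^4·46^2·46^1 ≡ 14
46^10 = 46^8·46^2 ≡ 1  ← first divisor giving 1
The order is 10.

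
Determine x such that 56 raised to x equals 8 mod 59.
25

Baby-step giant-step with step n = ⌈√59⌉ = 8.
Baby steps 56^j mod 59 (j:value) for j=0..7: 0:1, 1:56, 2:9, 3:32, 4:22, 5:52, 6:21, 7:55.
Giant-step multiplier: 56^(-8) ≡ 56^(58-8) = 56^50 ≡ 5 (mod 59).
Giant steps γ_i = 8·5^i mod 59: γ_0=8, γ_1=40, γ_2=23, γ_3=56 (in table at j=1).
x = i·n + j = 3·8 + 1 = 25.
Check: 56^25 ≡ 8 (mod 59).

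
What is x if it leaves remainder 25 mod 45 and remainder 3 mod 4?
115

Using Chinese Remainder Theorem:
M = 45 × 4 = 180
M1 = 4, M2 = 45
y1 = 4^(-1) mod 45 = 34
y2 = 45^(-1) mod 4 = 1
x = (25×4×34 + 3×45×1) mod 180 = 115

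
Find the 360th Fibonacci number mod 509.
203

Matrix identity: Q^n = [[F_(n+1), F_n], [F_n, F_(n-1)]] with Q = [[1,1],[1,0]].
n = 360 = 101101000₂. Square-and-multiply, entries mod 509:
Q^1 = [[1,1],[1,0]]
Q^2 = (Q^1)² = [[2,1],[1,1]]
Q^5 = (Q^2)²·Q = [[8,5],[5,3]]
Q^11 = (Q^5)²·Q = [[144,89],[89,55]]
Q^22 = (Q^11)² = [[153,405],[405,257]]
Q^45 = (Q^22)²·Q = [[238,122],[122,116]]
Q^90 = (Q^45)² = [[268,432],[432,345]]
Q^180 = (Q^90)² = [[385,136],[136,249]]
Q^360 = (Q^180)² = [[278,203],[203,75]]
F_360 mod 509 = Q^360[0][1] = 203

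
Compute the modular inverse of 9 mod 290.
129

gcd(9, 290) = 1, so the inverse exists.
Extended Euclidean algorithm on (290, 9):
290 = 32 × 9 + 2  ⟹  2 = (1)·290 + (-32)·9
9 = 4 × 2 + 1  ⟹  1 = (-4)·290 + (129)·9
So (129)·9 ≡ 1 (mod 290), i.e. 9^(-1) ≡ 129 (mod 290).
Check: 9 × 129 = 1161 ≡ 1 (mod 290)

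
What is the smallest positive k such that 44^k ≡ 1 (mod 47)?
46

47 is prime, so ord(44) divides φ(47) = 46.
Divisors of 46: 1, 2, 23, 46.
Repeated squaring: 44^1 ≡ 44, 44^2 ≡ 9, 44^4 ≡ 34, 44^8 ≡ 28, 44^16 ≡ 32, 44^32 ≡ 37 (mod 47).
Test 44^d mod 47 for each divisor d in increasing order:
44^1 ≡ 44
44^2 ≡ 9
44^23 = 44^16·44^4·44^2·44^1 ≡ 46
44^46 = 44^32·44^8·44^4·44^2 ≡ 1  ← first divisor giving 1
The order is 46.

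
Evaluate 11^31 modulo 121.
0

Repeated squaring. Binary of 31 = 11111.
11^1 ≡ 11 (mod 121); 11^2 ≡ 0 (mod 121); 11^4 ≡ 0 (mod 121); 11^8 ≡ 0 (mod 121); 11^16 ≡ 0 (mod 121)
11^31 = 11^1 × 11^2 × 11^4 × 11^8 × 11^16 ≡ 0 (mod 121)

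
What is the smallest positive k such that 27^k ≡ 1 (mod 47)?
23

47 is prime, so ord(27) divides φ(47) = 46.
Divisors of 46: 1, 2, 23, 46.
Repeated squaring: 27^1 ≡ 27, 27^2 ≡ 24, 27^4 ≡ 12, 27^8 ≡ 3, 27^16 ≡ 9, 27^32 ≡ 34 (mod 47).
Test 27^d mod 47 for each divisor d in increasing order:
27^1 ≡ 27
27^2 ≡ 24
27^23 = 27^16·27^4·27^2·27^1 ≡ 1  ← first divisor giving 1
The order is 23.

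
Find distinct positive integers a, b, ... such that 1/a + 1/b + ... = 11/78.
1/8 + 1/63 + 1/6552

Greedy algorithm:
11/78: ceiling(78/11) = 8, use 1/8
5/312: ceiling(312/5) = 63, use 1/63
1/6552: ceiling(6552/1) = 6552, use 1/6552
Result: 11/78 = 1/8 + 1/63 + 1/6552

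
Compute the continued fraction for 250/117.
[2; 7, 3, 5]

Euclidean algorithm steps:
250 = 2 × 117 + 16
117 = 7 × 16 + 5
16 = 3 × 5 + 1
5 = 5 × 1 + 0
Continued fraction: [2; 7, 3, 5]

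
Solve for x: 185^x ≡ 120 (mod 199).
23

Baby-step giant-step with step n = ⌈√199⌉ = 15.
Baby steps 185^j mod 199 (j:value) for j=0..14: 0:1, 1:185, 2:196, 3:42, 4:9, 5:73, 6:172, 7:179, 8:81, 9:60, 10:155, 11:19, 12:132, 13:142, 14:2.
Giant-step multiplier: 185^(-15) ≡ 185^(198-15) = 185^183 ≡ 135 (mod 199).
Giant steps γ_i = 120·135^i mod 199: γ_0=120, γ_1=81 (in table at j=8).
x = i·n + j = 1·15 + 8 = 23.
Check: 185^23 ≡ 120 (mod 199).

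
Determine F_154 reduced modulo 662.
535

Matrix identity: Q^n = [[F_(n+1), F_n], [F_n, F_(n-1)]] with Q = [[1,1],[1,0]].
n = 154 = 10011010₂. Square-and-multiply, entries mod 662:
Q^1 = [[1,1],[1,0]]
Q^2 = (Q^1)² = [[2,1],[1,1]]
Q^4 = (Q^2)² = [[5,3],[3,2]]
Q^9 = (Q^4)²·Q = [[55,34],[34,21]]
Q^19 = (Q^9)²·Q = [[145,209],[209,598]]
Q^38 = (Q^19)² = [[492,379],[379,113]]
Q^77 = (Q^38)²·Q = [[2,421],[421,243]]
Q^154 = (Q^77)² = [[491,535],[535,618]]
F_154 mod 662 = Q^154[0][1] = 535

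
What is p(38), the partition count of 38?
26015

p(n) counts ways to write n as a sum of positive integers (order ignored).
Euler's pentagonal recurrence: p(k) = p(k-1) + p(k-2) - p(k-5) - p(k-7) + p(k-12) + p(k-15) - ... (offsets j(3j∓1)/2, signs ++--, p(0)=1, p(<0)=0).
DP table for k = 0..37: p(0)=1, p(1)=1, p(2)=2, p(3)=3, p(4)=5, p(5)=7, p(6)=11, p(7)=15, p(8)=22, p(9)=30, p(10)=42, p(11)=56, p(12)=77, p(13)=101, p(14)=135, p(15)=176, p(16)=231, p(17)=297, p(18)=385, p(19)=490, p(20)=627, p(21)=792, p(22)=1002, p(23)=1255, p(24)=1575, p(25)=1958, p(26)=2436, p(27)=3010, p(28)=3718, p(29)=4565, p(30)=5604, p(31)=6842, p(32)=8349, p(33)=10143, p(34)=12310, p(35)=14883, p(36)=17977, p(37)=21637.
Final step: p(38) = p(37) + p(36) - p(33) - p(31) + p(26) + p(23) - p(16) - p(12) + p(3)
= 21637 + 17977 - 10143 - 6842 + 2436 + 1255 - 231 - 77 + 3
= 26015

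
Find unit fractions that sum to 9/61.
1/7 + 1/214 + 1/91378

Greedy algorithm:
9/61: ceiling(61/9) = 7, use 1/7
2/427: ceiling(427/2) = 214, use 1/214
1/91378: ceiling(91378/1) = 91378, use 1/91378
Result: 9/61 = 1/7 + 1/214 + 1/91378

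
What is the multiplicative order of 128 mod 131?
130

131 is prime, so ord(128) divides φ(131) = 130.
Divisors of 130: 1, 2, 5, 10, 13, 26, 65, 130.
Repeated squaring: 128^1 ≡ 128, 128^2 ≡ 9, 128^4 ≡ 81, 128^8 ≡ 11, 128^16 ≡ 121, 128^32 ≡ 100, 128^64 ≡ 44, 128^128 ≡ 102 (mod 131).
Test 128^d mod 131 for each divisor d in increasing order:
128^1 ≡ 128
128^2 ≡ 9
128^5 = 128^4·128^1 ≡ 19
128^10 = 128^8·128^2 ≡ 99
128^13 = 128^8·128^4·128^1 ≡ 78
128^26 = 128^16·128^8·128^2 ≡ 58
128^65 = 128^64·128^1 ≡ 130
128^130 = 128^128·128^2 ≡ 1  ← first divisor giving 1
The order is 130.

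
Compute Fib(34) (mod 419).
297

Matrix identity: Q^n = [[F_(n+1), F_n], [F_n, F_(n-1)]] with Q = [[1,1],[1,0]].
n = 34 = 100010₂. Square-and-multiply, entries mod 419:
Q^1 = [[1,1],[1,0]]
Q^2 = (Q^1)² = [[2,1],[1,1]]
Q^4 = (Q^2)² = [[5,3],[3,2]]
Q^8 = (Q^4)² = [[34,21],[21,13]]
Q^17 = (Q^8)²·Q = [[70,340],[340,149]]
Q^34 = (Q^17)² = [[247,297],[297,369]]
F_34 mod 419 = Q^34[0][1] = 297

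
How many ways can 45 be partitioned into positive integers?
89134

p(n) counts ways to write n as a sum of positive integers (order ignored).
Euler's pentagonal recurrence: p(k) = p(k-1) + p(k-2) - p(k-5) - p(k-7) + p(k-12) + p(k-15) - ... (offsets j(3j∓1)/2, signs ++--, p(0)=1, p(<0)=0).
DP table for k = 0..44: p(0)=1, p(1)=1, p(2)=2, p(3)=3, p(4)=5, p(5)=7, p(6)=11, p(7)=15, p(8)=22, p(9)=30, p(10)=42, p(11)=56, p(12)=77, p(13)=101, p(14)=135, p(15)=176, p(16)=231, p(17)=297, p(18)=385, p(19)=490, p(20)=627, p(21)=792, p(22)=1002, p(23)=1255, p(24)=1575, p(25)=1958, p(26)=2436, p(27)=3010, p(28)=3718, p(29)=4565, p(30)=5604, p(31)=6842, p(32)=8349, p(33)=10143, p(34)=12310, p(35)=14883, p(36)=17977, p(37)=21637, p(38)=26015, p(39)=31185, p(40)=37338, p(41)=44583, p(42)=53174, p(43)=63261, p(44)=75175.
Final step: p(45) = p(44) + p(43) - p(40) - p(38) + p(33) + p(30) - p(23) - p(19) + p(10) + p(5)
= 75175 + 63261 - 37338 - 26015 + 10143 + 5604 - 1255 - 490 + 42 + 7
= 89134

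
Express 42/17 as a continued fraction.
[2; 2, 8]

Euclidean algorithm steps:
42 = 2 × 17 + 8
17 = 2 × 8 + 1
8 = 8 × 1 + 0
Continued fraction: [2; 2, 8]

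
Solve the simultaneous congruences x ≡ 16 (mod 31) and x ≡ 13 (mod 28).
853

Using Chinese Remainder Theorem:
M = 31 × 28 = 868
M1 = 28, M2 = 31
y1 = 28^(-1) mod 31 = 10
y2 = 31^(-1) mod 28 = 19
x = (16×28×10 + 13×31×19) mod 868 = 853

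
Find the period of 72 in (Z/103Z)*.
17

103 is prime, so ord(72) divides φ(103) = 102.
Divisors of 102: 1, 2, 3, 6, 17, 34, 51, 102.
Repeated squaring: 72^1 ≡ 72, 72^2 ≡ 34, 72^4 ≡ 23, 72^8 ≡ 14, 72^16 ≡ 93, 72^32 ≡ 100, 72^64 ≡ 9 (mod 103).
Test 72^d mod 103 for each divisor d in increasing order:
72^1 ≡ 72
72^2 ≡ 34
72^3 = 72^2·72^1 ≡ 79
72^6 = 72^4·72^2 ≡ 61
72^17 = 72^16·72^1 ≡ 1  ← first divisor giving 1
The order is 17.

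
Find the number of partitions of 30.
5604

p(n) counts ways to write n as a sum of positive integers (order ignored).
Euler's pentagonal recurrence: p(k) = p(k-1) + p(k-2) - p(k-5) - p(k-7) + p(k-12) + p(k-15) - ... (offsets j(3j∓1)/2, signs ++--, p(0)=1, p(<0)=0).
DP table for k = 0..29: p(0)=1, p(1)=1, p(2)=2, p(3)=3, p(4)=5, p(5)=7, p(6)=11, p(7)=15, p(8)=22, p(9)=30, p(10)=42, p(11)=56, p(12)=77, p(13)=101, p(14)=135, p(15)=176, p(16)=231, p(17)=297, p(18)=385, p(19)=490, p(20)=627, p(21)=792, p(22)=1002, p(23)=1255, p(24)=1575, p(25)=1958, p(26)=2436, p(27)=3010, p(28)=3718, p(29)=4565.
Final step: p(30) = p(29) + p(28) - p(25) - p(23) + p(18) + p(15) - p(8) - p(4)
= 4565 + 3718 - 1958 - 1255 + 385 + 176 - 22 - 5
= 5604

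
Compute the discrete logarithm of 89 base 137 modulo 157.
40

Baby-step giant-step with step n = ⌈√157⌉ = 13.
Baby steps 137^j mod 157 (j:value) for j=0..12: 0:1, 1:137, 2:86, 3:7, 4:17, 5:131, 6:49, 7:119, 8:132, 9:29, 10:48, 11:139, 12:46.
Giant-step multiplier: 137^(-13) ≡ 137^(156-13) = 137^143 ≡ 50 (mod 157).
Giant steps γ_i = 89·50^i mod 157: γ_0=89, γ_1=54, γ_2=31, γ_3=137 (in table at j=1).
x = i·n + j = 3·13 + 1 = 40.
Check: 137^40 ≡ 89 (mod 157).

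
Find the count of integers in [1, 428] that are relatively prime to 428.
212

428 = 2^2 × 107
φ(n) = n × ∏(1 - 1/p) for each prime p dividing n
φ(428) = 428 × (1 - 1/2) × (1 - 1/107) = 212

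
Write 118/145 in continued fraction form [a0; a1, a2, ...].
[0; 1, 4, 2, 1, 2, 3]

Euclidean algorithm steps:
118 = 0 × 145 + 118
145 = 1 × 118 + 27
118 = 4 × 27 + 10
27 = 2 × 10 + 7
10 = 1 × 7 + 3
7 = 2 × 3 + 1
3 = 3 × 1 + 0
Continued fraction: [0; 1, 4, 2, 1, 2, 3]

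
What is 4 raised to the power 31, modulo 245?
74

Repeated squaring. Binary of 31 = 11111.
4^1 ≡ 4 (mod 245); 4^2 ≡ 16 (mod 245); 4^4 ≡ 11 (mod 245); 4^8 ≡ 121 (mod 245); 4^16 ≡ 186 (mod 245)
4^31 = 4^1 × 4^2 × 4^4 × 4^8 × 4^16 ≡ 74 (mod 245)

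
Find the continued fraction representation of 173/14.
[12; 2, 1, 4]

Euclidean algorithm steps:
173 = 12 × 14 + 5
14 = 2 × 5 + 4
5 = 1 × 4 + 1
4 = 4 × 1 + 0
Continued fraction: [12; 2, 1, 4]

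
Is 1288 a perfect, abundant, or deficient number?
abundant

Proper divisors of 1288: sum = 1 + 2 + 4 + 7 + 8 + 14 + 23 + 28 + 46 + 56 + 92 + 161 + 184 + 322 + 644 = 1592
Since 1592 > 1288, 1288 is abundant.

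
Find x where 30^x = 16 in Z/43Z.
6

Baby-step giant-step with step n = ⌈√43⌉ = 7.
Baby steps 30^j mod 43 (j:value) for j=0..6: 0:1, 1:30, 2:40, 3:39, 4:9, 5:12, 6:16.
h = 16 is already in the table at j=6, so x = 6.
Check: 30^6 ≡ 16 (mod 43).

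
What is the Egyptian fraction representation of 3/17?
1/6 + 1/102

Greedy algorithm:
3/17: ceiling(17/3) = 6, use 1/6
1/102: ceiling(102/1) = 102, use 1/102
Result: 3/17 = 1/6 + 1/102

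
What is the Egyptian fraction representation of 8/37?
1/5 + 1/62 + 1/11470

Greedy algorithm:
8/37: ceiling(37/8) = 5, use 1/5
3/185: ceiling(185/3) = 62, use 1/62
1/11470: ceiling(11470/1) = 11470, use 1/11470
Result: 8/37 = 1/5 + 1/62 + 1/11470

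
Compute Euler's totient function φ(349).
348

349 = 349
φ(n) = n × ∏(1 - 1/p) for each prime p dividing n
φ(349) = 349 × (1 - 1/349) = 348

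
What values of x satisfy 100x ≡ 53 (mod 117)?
x ≡ 107 (mod 117)

gcd(100, 117) = 1, which divides 53, so solutions exist.
Find 100^(-1) mod 117 by the extended Euclidean algorithm:
117 = 1 × 100 + 17  ⟹  17 = (1)·117 + (-1)·100
100 = 5 × 17 + 15  ⟹  15 = (-5)·117 + (6)·100
17 = 1 × 15 + 2  ⟹  2 = (6)·117 + (-7)·100
15 = 7 × 2 + 1  ⟹  1 = (-47)·117 + (55)·100
So (55)·100 ≡ 1 (mod 117), i.e. 100^(-1) ≡ 55 (mod 117).
x ≡ 55 × 53 = 2915 ≡ 107 (mod 117).
Check: 100 × 107 = 10700 ≡ 53 (mod 117).
Unique solution: x ≡ 107 (mod 117)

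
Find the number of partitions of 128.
4351078600

p(n) counts ways to write n as a sum of positive integers (order ignored).
Euler's pentagonal recurrence: p(k) = p(k-1) + p(k-2) - p(k-5) - p(k-7) + p(k-12) + p(k-15) - ... (offsets j(3j∓1)/2, signs ++--, p(0)=1, p(<0)=0).
DP table for k = 0..127: p(0)=1, p(1)=1, p(2)=2, p(3)=3, p(4)=5, p(5)=7, p(6)=11, p(7)=15, p(8)=22, p(9)=30, p(10)=42, p(11)=56, p(12)=77, p(13)=101, p(14)=135, p(15)=176, p(16)=231, p(17)=297, p(18)=385, p(19)=490, p(20)=627, p(21)=792, p(22)=1002, p(23)=1255, p(24)=1575, p(25)=1958, p(26)=2436, p(27)=3010, p(28)=3718, p(29)=4565, p(30)=5604, p(31)=6842, p(32)=8349, p(33)=10143, p(34)=12310, p(35)=14883, p(36)=17977, p(37)=21637, p(38)=26015, p(39)=31185, p(40)=37338, p(41)=44583, p(42)=53174, p(43)=63261, p(44)=75175, p(45)=89134, p(46)=105558, p(47)=124754, p(48)=147273, p(49)=173525, p(50)=204226, p(51)=239943, p(52)=281589, p(53)=329931, p(54)=386155, p(55)=451276, p(56)=526823, p(57)=614154, p(58)=715220, p(59)=831820, p(60)=966467, p(61)=1121505, p(62)=1300156, p(63)=1505499, p(64)=1741630, p(65)=2012558, p(66)=2323520, p(67)=2679689, p(68)=3087735, p(69)=3554345, p(70)=4087968, p(71)=4697205, p(72)=5392783, p(73)=6185689, p(74)=7089500, p(75)=8118264, p(76)=9289091, p(77)=10619863, p(78)=12132164, p(79)=13848650, p(80)=15796476, p(81)=18004327, p(82)=20506255, p(83)=23338469, p(84)=26543660, p(85)=30167357, p(86)=34262962, p(87)=38887673, p(88)=44108109, p(89)=49995925, p(90)=56634173, p(91)=64112359, p(92)=72533807, p(93)=82010177, p(94)=92669720, p(95)=104651419, p(96)=118114304, p(97)=133230930, p(98)=150198136, p(99)=169229875, p(100)=190569292, p(101)=214481126, p(102)=241265379, p(103)=271248950, p(104)=304801365, p(105)=342325709, p(106)=384276336, p(107)=431149389, p(108)=483502844, p(109)=541946240, p(110)=607163746, p(111)=679903203, p(112)=761002156, p(113)=851376628, p(114)=952050665, p(115)=1064144451, p(116)=1188908248, p(117)=1327710076, p(118)=1482074143, p(119)=1653668665, p(120)=1844349560, p(121)=2056148051, p(122)=2291320912, p(123)=2552338241, p(124)=2841940500, p(125)=3163127352, p(126)=3519222692, p(127)=3913864295.
Final step: p(128) = p(127) + p(126) - p(123) - p(121) + p(116) + p(113) - p(106) - p(102) + p(93) + p(88) - p(77) - p(71) + p(58) + p(51) - p(36) - p(28) + p(11) + p(2)
= 3913864295 + 3519222692 - 2552338241 - 2056148051 + 1188908248 + 851376628 - 384276336 - 241265379 + 82010177 + 44108109 - 10619863 - 4697205 + 715220 + 239943 - 17977 - 3718 + 56 + 2
= 4351078600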